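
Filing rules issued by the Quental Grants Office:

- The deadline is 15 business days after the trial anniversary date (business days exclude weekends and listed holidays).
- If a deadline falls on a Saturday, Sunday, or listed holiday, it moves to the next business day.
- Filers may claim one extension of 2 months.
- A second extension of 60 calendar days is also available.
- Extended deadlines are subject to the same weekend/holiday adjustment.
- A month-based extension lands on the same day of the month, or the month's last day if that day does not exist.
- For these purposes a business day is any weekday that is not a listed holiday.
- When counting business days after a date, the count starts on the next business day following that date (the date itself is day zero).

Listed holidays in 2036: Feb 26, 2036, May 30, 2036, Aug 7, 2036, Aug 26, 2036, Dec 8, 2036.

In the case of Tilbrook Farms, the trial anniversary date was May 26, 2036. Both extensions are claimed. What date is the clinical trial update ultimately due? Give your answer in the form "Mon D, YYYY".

Oct 17, 2036

15 business days after May 26, 2036, excluding weekends and holidays, is Jun 17, 2036.
Jun 17, 2036 (Tuesday) is already a business day.
Applying the 2 months extension: 2 months after Jun 17, 2036 is Aug 17, 2036.
Aug 17, 2036 is a Sunday; the next business day is Aug 18, 2036 (Monday).
The 60-calendar-day extension moves the deadline from Aug 18, 2036 to Oct 17, 2036.
Oct 17, 2036 falls on a Friday, which is a business day, so no adjustment is needed.
The final due date is Oct 17, 2036.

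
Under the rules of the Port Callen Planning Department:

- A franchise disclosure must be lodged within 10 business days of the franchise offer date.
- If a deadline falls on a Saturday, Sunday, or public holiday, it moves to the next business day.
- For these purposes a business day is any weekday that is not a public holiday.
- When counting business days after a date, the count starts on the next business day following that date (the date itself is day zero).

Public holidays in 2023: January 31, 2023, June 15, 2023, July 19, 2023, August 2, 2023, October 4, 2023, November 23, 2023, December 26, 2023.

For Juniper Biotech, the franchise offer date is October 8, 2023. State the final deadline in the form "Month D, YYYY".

October 20, 2023

10 business days after October 8, 2023, excluding weekends and holidays, is October 20, 2023.
October 20, 2023 falls on a Friday, which is a business day, so no adjustment is needed.
Deadline: October 20, 2023.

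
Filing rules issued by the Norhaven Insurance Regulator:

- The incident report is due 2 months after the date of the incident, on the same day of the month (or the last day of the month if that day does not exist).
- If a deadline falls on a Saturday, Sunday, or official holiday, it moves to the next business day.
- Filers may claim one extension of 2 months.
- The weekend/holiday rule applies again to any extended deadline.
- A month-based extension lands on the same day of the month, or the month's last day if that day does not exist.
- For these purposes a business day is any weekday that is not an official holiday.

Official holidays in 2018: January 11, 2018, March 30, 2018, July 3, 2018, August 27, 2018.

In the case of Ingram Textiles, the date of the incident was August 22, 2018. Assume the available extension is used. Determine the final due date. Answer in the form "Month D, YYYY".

December 24, 2018

Moving 2 months forward from August 22, 2018 on the corresponding day gives October 22, 2018.
October 22, 2018 is a Monday and not a listed holiday, so it stands.
The 2 months extension carries October 22, 2018 to December 22, 2018.
December 22, 2018 falls on a Saturday. Rolling to the next business day gives December 24, 2018, a Monday.
So the filing is due December 24, 2018.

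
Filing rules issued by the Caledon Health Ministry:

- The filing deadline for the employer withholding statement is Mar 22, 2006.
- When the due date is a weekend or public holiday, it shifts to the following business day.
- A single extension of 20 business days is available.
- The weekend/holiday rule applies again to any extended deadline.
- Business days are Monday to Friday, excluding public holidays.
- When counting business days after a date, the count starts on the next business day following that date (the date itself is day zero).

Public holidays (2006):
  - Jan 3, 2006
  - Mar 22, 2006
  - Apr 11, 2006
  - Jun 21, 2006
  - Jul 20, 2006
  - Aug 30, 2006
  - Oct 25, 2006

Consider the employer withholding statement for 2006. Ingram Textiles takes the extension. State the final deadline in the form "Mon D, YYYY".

Apr 21, 2006

The stated deadline is Mar 22, 2006.
Because Mar 22, 2006 is a listed holiday, the deadline becomes Mar 23, 2006 (Thursday).
The 20-business-day extension runs from Mar 23, 2006 to Apr 21, 2006.
Apr 21, 2006 falls on a Friday, which is a business day, so no adjustment is needed.
Deadline: Apr 21, 2006.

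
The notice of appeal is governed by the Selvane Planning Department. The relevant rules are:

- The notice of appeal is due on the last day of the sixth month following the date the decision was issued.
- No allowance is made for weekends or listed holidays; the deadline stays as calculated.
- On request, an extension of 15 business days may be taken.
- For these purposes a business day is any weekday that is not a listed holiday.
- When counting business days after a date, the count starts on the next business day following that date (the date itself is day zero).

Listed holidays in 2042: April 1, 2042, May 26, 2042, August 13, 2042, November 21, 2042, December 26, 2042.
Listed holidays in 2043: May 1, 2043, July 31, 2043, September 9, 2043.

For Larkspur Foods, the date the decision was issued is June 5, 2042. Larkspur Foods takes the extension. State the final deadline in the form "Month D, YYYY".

January 21, 2043

The sixth month after June 5, 2042 is December 2042, whose last day is December 31, 2042.
No adjustment is made for weekends or holidays, so December 31, 2042 stands.
Counting 15 further business days from December 31, 2042 reaches January 21, 2043.
No adjustment is made for weekends or holidays, so January 21, 2043 stands.
Deadline: January 21, 2043.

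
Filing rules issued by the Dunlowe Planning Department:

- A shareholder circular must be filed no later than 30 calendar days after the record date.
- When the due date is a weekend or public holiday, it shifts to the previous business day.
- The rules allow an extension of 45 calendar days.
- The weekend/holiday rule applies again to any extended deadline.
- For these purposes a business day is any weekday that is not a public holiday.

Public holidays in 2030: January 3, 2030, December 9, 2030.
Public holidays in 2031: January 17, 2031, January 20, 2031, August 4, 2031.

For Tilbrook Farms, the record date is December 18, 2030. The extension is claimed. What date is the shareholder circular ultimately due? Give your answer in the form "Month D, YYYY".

February 28, 2031

Trigger date December 18, 2030 + 30 calendar days = January 17, 2031.
January 17, 2031 falls on a listed holiday. Rolling to the preceding business day gives January 16, 2031, a Thursday.
With the 45-day extension, January 16, 2031 becomes March 2, 2031.
March 2, 2031 is a Sunday, so it moves to the preceding business day, February 28, 2031 (Friday).
The final due date is February 28, 2031.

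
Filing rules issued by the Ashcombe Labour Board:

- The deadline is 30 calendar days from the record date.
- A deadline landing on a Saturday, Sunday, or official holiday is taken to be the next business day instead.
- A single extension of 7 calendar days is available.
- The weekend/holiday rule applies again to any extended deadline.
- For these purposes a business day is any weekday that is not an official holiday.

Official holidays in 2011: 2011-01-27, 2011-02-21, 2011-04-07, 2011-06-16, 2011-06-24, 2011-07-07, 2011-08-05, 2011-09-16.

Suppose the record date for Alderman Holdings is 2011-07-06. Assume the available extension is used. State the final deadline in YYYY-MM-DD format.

Trigger date 2011-07-06 + 30 calendar days = 2011-08-05.
2011-08-05 falls on a listed holiday. Rolling to the next business day gives 2011-08-08, a Monday.
Add the 7 calendar-day extension to 2011-08-08: 2011-08-15.
2011-08-15 is a Monday and not a listed holiday, so it stands.
Final deadline: 2011-08-15.

2011-08-15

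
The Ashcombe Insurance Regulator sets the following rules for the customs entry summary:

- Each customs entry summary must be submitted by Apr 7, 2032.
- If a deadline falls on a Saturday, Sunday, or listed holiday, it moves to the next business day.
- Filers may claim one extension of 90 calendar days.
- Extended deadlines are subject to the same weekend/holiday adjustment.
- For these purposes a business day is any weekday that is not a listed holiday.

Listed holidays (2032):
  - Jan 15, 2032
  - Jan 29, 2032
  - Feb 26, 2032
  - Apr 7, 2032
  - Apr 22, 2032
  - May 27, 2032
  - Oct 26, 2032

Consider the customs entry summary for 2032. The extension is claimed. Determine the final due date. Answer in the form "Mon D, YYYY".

Jul 7, 2032

The stated deadline is Apr 7, 2032.
Apr 7, 2032 is a listed holiday; the next business day is Apr 8, 2032 (Thursday).
With the 90-day extension, Apr 8, 2032 becomes Jul 7, 2032.
Since Jul 7, 2032 is a Wednesday and not a holiday, the date is unchanged.
The final due date is Jul 7, 2032.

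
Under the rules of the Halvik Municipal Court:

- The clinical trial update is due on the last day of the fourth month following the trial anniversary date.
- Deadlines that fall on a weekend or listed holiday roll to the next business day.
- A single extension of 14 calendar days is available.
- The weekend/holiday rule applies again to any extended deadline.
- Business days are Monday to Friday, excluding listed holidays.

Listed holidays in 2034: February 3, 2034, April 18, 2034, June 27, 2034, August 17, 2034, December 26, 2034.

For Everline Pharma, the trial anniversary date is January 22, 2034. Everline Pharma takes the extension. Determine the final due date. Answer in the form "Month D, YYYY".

The fourth month after January 22, 2034 is May 2034, whose last day is May 31, 2034.
May 31, 2034 is a Wednesday and not a listed holiday, so it stands.
With the 14-day extension, May 31, 2034 becomes June 14, 2034.
June 14, 2034 falls on a Wednesday, which is a business day, so no adjustment is needed.
So the filing is due June 14, 2034.

June 14, 2034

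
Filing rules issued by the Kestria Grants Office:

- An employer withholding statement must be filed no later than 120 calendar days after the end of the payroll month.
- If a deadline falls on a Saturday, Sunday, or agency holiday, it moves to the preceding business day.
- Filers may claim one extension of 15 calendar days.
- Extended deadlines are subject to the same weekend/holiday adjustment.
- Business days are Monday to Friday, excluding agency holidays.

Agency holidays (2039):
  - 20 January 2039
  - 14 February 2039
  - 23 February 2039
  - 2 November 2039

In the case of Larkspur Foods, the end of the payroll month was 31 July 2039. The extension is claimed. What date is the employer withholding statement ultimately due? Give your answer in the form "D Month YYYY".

13 December 2039

120 calendar days after 31 July 2039 is 28 November 2039.
Since 28 November 2039 is a Monday and not a holiday, the date is unchanged.
The 15-calendar-day extension moves the deadline from 28 November 2039 to 13 December 2039.
13 December 2039 (Tuesday) is already a business day.
So the filing is due 13 December 2039.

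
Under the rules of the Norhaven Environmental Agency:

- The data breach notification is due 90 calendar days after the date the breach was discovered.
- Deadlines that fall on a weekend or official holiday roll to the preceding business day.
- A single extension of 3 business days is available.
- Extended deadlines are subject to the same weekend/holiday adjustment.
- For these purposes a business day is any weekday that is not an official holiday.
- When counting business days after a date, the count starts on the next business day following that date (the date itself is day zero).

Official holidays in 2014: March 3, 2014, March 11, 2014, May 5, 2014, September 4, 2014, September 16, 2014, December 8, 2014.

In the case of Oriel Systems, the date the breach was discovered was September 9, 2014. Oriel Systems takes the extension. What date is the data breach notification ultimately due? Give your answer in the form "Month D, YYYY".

Trigger date September 9, 2014 + 90 calendar days = December 8, 2014.
December 8, 2014 is a listed holiday; the preceding business day is December 5, 2014 (Friday).
Applying the 3-business-day extension: 3 business days after December 5, 2014 is December 11, 2014.
December 11, 2014 falls on a Thursday, which is a business day, so no adjustment is needed.
So the filing is due December 11, 2014.

December 11, 2014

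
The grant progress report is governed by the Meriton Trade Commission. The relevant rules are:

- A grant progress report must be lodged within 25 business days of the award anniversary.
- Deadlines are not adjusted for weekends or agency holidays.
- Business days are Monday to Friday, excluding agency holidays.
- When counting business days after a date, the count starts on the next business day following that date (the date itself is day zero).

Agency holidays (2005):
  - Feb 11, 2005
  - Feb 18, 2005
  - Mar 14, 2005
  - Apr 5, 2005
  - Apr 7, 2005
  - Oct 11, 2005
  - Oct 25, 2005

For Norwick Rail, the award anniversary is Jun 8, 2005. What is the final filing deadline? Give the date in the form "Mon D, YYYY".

Jul 13, 2005

Counting 25 business days after Jun 8, 2005 (skipping weekends and listed holidays) reaches Jul 13, 2005.
No adjustment is made for weekends or holidays, so Jul 13, 2005 stands.
The final due date is Jul 13, 2005.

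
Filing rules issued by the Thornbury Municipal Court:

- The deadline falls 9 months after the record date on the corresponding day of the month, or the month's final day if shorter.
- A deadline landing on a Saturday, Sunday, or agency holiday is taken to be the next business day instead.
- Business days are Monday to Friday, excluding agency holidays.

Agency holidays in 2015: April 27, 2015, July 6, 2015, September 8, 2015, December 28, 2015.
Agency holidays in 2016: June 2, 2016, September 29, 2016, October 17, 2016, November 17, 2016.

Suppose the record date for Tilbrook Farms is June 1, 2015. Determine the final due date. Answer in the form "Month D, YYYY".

March 1, 2016

9 months after June 1, 2015, on the same day of the month, is March 1, 2016.
March 1, 2016 is a Tuesday and not a listed holiday, so it stands.
Deadline: March 1, 2016.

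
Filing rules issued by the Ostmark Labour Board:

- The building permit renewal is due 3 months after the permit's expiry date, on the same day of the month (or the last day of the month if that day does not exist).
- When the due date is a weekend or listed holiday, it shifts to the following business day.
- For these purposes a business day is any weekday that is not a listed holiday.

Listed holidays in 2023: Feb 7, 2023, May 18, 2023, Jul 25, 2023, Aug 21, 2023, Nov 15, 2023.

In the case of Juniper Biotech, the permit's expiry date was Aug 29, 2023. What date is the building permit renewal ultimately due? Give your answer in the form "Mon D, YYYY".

Nov 29, 2023

Moving 3 months forward from Aug 29, 2023 on the corresponding day gives Nov 29, 2023.
Since Nov 29, 2023 is a Wednesday and not a holiday, the date is unchanged.
The final due date is Nov 29, 2023.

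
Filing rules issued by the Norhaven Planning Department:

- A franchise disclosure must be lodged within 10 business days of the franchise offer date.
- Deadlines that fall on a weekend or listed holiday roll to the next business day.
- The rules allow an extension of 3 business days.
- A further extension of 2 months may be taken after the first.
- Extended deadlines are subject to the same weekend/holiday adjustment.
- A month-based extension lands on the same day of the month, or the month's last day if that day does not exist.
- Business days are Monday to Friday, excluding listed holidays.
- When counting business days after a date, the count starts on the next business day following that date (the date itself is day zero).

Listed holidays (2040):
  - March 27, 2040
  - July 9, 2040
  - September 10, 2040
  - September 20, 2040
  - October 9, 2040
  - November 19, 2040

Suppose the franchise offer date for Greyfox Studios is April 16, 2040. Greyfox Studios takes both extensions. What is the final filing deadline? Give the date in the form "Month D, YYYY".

Counting 10 business days after April 16, 2040 (skipping weekends and listed holidays) reaches April 30, 2040.
Since April 30, 2040 is a Monday and not a holiday, the date is unchanged.
The 3-business-day extension runs from April 30, 2040 to May 3, 2040.
May 3, 2040 is a Thursday and not a listed holiday, so it stands.
Add 2 months to May 3, 2040: July 3, 2040.
July 3, 2040 is a Tuesday and not a listed holiday, so it stands.
Deadline: July 3, 2040.

July 3, 2040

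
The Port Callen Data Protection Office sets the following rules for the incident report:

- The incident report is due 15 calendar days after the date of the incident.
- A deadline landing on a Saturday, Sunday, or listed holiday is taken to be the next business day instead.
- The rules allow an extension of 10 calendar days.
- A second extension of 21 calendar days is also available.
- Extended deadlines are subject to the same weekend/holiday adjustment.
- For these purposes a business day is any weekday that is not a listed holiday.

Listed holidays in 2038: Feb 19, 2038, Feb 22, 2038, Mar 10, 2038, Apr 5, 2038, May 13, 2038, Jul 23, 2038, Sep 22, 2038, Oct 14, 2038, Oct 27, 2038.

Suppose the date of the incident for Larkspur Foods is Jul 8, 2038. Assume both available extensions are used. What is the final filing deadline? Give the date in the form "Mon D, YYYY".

Aug 26, 2038

From Jul 8, 2038, 15 calendar days later is Jul 23, 2038.
Jul 23, 2038 falls on a listed holiday. Rolling to the next business day gives Jul 26, 2038, a Monday.
Add the 10 calendar-day extension to Jul 26, 2038: Aug 5, 2038.
Aug 5, 2038 is a Thursday and not a listed holiday, so it stands.
Add the 21 calendar-day extension to Aug 5, 2038: Aug 26, 2038.
Aug 26, 2038 falls on a Thursday, which is a business day, so no adjustment is needed.
So the filing is due Aug 26, 2038.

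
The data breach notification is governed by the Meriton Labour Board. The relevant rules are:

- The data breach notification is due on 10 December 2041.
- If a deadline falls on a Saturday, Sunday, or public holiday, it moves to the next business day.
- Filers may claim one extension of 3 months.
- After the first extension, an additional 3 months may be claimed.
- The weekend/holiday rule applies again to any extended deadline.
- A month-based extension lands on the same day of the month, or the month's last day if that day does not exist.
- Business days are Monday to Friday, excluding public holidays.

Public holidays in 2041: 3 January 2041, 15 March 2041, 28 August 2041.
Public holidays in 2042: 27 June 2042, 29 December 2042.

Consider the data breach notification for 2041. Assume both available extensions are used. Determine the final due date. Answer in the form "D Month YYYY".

The stated deadline is 10 December 2041.
10 December 2041 falls on a Tuesday, which is a business day, so no adjustment is needed.
Applying the 3 months extension: 3 months after 10 December 2041 is 10 March 2042.
10 March 2042 falls on a Monday, which is a business day, so no adjustment is needed.
Add 3 months to 10 March 2042: 10 June 2042.
10 June 2042 falls on a Tuesday, which is a business day, so no adjustment is needed.
Final deadline: 10 June 2042.

10 June 2042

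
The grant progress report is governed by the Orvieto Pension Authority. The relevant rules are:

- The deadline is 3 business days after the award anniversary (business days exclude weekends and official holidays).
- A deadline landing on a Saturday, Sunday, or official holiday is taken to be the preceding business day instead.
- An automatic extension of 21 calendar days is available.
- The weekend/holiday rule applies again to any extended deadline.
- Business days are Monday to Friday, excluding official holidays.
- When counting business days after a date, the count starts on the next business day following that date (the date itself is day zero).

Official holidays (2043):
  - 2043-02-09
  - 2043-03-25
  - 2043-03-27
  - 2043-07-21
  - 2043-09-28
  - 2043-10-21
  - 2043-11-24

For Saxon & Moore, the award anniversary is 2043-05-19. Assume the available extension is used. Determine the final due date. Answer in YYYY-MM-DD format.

3 business days after 2043-05-19, excluding weekends and holidays, is 2043-05-22.
2043-05-22 falls on a Friday, which is a business day, so no adjustment is needed.
The 21-calendar-day extension moves the deadline from 2043-05-22 to 2043-06-12.
2043-06-12 is a Friday and not a listed holiday, so it stands.
The final due date is 2043-06-12.

2043-06-12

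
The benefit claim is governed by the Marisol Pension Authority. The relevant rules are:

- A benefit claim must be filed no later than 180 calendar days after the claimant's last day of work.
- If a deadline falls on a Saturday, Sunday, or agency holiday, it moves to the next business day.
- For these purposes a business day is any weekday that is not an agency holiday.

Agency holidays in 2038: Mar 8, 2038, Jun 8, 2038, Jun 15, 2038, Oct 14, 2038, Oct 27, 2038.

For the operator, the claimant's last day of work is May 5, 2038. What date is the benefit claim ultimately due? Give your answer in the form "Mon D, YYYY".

Nov 1, 2038

Trigger date May 5, 2038 + 180 calendar days = Nov 1, 2038.
Since Nov 1, 2038 is a Monday and not a holiday, the date is unchanged.
So the filing is due Nov 1, 2038.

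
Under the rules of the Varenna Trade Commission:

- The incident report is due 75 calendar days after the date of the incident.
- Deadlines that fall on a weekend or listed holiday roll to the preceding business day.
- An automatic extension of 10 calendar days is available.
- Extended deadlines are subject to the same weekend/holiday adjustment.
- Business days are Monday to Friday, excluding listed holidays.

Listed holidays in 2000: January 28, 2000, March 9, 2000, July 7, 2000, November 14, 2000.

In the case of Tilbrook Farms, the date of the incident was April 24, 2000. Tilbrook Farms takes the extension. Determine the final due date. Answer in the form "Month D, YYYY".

July 14, 2000

Adding 75 calendar days to April 24, 2000 gives July 8, 2000.
July 8, 2000 is a Saturday; the preceding business day is July 6, 2000 (Thursday).
Applying the 10-calendar-day extension: July 6, 2000 + 10 days = July 16, 2000.
July 16, 2000 is a Sunday; the preceding business day is July 14, 2000 (Friday).
Final deadline: July 14, 2000.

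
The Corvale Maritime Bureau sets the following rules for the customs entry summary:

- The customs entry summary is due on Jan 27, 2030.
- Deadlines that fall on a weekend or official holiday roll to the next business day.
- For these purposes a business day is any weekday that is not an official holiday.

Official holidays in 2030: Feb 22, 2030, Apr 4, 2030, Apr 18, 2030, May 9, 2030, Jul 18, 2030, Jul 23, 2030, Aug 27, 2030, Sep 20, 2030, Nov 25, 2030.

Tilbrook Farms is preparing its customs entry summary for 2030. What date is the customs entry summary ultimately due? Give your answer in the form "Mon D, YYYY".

The statutory due date is Jan 27, 2030.
Jan 27, 2030 is a Sunday; the next business day is Jan 28, 2030 (Monday).
Final deadline: Jan 28, 2030.

Jan 28, 2030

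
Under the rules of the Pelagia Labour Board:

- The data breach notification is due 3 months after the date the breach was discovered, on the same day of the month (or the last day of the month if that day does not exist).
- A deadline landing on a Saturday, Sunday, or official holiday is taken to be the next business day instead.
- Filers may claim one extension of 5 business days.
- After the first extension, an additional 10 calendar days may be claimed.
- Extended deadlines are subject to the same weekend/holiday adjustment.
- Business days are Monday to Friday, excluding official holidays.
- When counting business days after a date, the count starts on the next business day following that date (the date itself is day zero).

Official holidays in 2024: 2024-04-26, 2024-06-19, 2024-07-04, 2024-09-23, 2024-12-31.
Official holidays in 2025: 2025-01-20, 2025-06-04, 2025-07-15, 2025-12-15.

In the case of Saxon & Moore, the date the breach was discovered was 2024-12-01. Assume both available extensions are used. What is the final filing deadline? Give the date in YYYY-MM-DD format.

Moving 3 months forward from 2024-12-01 on the corresponding day gives 2025-03-01.
2025-03-01 is a Saturday, so it moves to the next business day, 2025-03-03 (Monday).
Counting 5 further business days from 2025-03-03 reaches 2025-03-10.
2025-03-10 (Monday) is already a business day.
Add the 10 calendar-day extension to 2025-03-10: 2025-03-20.
Since 2025-03-20 is a Thursday and not a holiday, the date is unchanged.
Final deadline: 2025-03-20.

2025-03-20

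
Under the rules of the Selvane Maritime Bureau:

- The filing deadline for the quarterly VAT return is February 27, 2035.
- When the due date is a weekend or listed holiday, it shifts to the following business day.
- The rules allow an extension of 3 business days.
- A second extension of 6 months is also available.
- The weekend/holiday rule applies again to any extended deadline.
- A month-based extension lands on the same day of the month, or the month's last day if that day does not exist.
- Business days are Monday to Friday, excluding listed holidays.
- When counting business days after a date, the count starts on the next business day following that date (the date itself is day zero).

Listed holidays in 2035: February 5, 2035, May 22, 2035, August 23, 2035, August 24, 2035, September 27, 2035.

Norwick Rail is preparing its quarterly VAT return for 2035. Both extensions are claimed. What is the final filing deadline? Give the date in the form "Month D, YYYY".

September 3, 2035

The stated deadline is February 27, 2035.
Since February 27, 2035 is a Tuesday and not a holiday, the date is unchanged.
Applying the 3-business-day extension: 3 business days after February 27, 2035 is March 2, 2035.
Since March 2, 2035 is a Friday and not a holiday, the date is unchanged.
The 6 months extension carries March 2, 2035 to September 2, 2035.
September 2, 2035 falls on a Sunday. Rolling to the next business day gives September 3, 2035, a Monday.
Final deadline: September 3, 2035.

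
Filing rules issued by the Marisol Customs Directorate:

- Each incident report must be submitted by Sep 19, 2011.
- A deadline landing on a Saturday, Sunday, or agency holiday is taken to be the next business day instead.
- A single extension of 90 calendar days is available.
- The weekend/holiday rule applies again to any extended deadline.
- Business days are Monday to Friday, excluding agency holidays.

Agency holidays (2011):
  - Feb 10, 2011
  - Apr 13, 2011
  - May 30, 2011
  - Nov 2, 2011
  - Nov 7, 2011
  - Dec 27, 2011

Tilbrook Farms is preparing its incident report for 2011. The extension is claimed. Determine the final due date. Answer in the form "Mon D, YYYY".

Dec 19, 2011

Start from the fixed due date, Sep 19, 2011.
Sep 19, 2011 (Monday) is already a business day.
Applying the 90-calendar-day extension: Sep 19, 2011 + 90 days = Dec 18, 2011.
Dec 18, 2011 falls on a Sunday. Rolling to the next business day gives Dec 19, 2011, a Monday.
The final due date is Dec 19, 2011.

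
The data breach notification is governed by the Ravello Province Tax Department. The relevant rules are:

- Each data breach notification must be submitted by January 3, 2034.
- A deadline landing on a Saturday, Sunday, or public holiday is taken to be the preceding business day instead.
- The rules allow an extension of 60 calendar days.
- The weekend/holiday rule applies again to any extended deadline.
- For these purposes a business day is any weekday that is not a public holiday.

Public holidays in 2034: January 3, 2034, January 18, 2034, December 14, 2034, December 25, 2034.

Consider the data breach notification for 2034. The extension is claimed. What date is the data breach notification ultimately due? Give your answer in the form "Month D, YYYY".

The statutory due date is January 3, 2034.
January 3, 2034 falls on a listed holiday. Rolling to the preceding business day gives January 2, 2034, a Monday.
Applying the 60-calendar-day extension: January 2, 2034 + 60 days = March 3, 2034.
Since March 3, 2034 is a Friday and not a holiday, the date is unchanged.
So the filing is due March 3, 2034.

March 3, 2034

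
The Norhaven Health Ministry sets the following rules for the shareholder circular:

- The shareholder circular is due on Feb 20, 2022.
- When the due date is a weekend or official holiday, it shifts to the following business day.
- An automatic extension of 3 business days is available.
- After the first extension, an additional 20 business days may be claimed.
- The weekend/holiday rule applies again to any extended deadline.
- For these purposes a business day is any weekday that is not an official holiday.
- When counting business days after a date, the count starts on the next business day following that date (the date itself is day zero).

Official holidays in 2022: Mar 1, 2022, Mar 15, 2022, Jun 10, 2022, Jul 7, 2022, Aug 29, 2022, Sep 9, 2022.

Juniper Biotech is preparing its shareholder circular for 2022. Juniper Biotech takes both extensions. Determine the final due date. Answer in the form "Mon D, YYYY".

Mar 28, 2022

The statutory due date is Feb 20, 2022.
Feb 20, 2022 is a Sunday, so it moves to the next business day, Feb 21, 2022 (Monday).
Applying the 3-business-day extension: 3 business days after Feb 21, 2022 is Feb 24, 2022.
Feb 24, 2022 is a Thursday and not a listed holiday, so it stands.
Applying the 20-business-day extension: 20 business days after Feb 24, 2022 is Mar 28, 2022.
Mar 28, 2022 is a Monday and not a listed holiday, so it stands.
Final deadline: Mar 28, 2022.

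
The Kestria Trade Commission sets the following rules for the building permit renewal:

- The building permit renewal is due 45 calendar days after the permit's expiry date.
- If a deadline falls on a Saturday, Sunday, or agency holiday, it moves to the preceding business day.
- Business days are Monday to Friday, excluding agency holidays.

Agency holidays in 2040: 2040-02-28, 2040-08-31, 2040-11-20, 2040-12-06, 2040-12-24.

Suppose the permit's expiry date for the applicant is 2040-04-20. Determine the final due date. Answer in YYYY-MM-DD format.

2040-06-04

45 calendar days after 2040-04-20 is 2040-06-04.
Since 2040-06-04 is a Monday and not a holiday, the date is unchanged.
Final deadline: 2040-06-04.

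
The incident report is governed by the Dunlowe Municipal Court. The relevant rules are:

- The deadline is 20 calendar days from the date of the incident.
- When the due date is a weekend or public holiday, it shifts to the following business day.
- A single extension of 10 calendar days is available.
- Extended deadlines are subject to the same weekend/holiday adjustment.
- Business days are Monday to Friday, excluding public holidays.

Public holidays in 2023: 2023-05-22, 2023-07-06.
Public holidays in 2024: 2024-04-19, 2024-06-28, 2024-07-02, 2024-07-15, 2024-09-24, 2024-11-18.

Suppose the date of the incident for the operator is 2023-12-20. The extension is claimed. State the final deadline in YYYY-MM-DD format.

Adding 20 calendar days to 2023-12-20 gives 2024-01-09.
2024-01-09 is a Tuesday and not a listed holiday, so it stands.
Applying the 10-calendar-day extension: 2024-01-09 + 10 days = 2024-01-19.
2024-01-19 (Friday) is already a business day.
Deadline: 2024-01-19.

2024-01-19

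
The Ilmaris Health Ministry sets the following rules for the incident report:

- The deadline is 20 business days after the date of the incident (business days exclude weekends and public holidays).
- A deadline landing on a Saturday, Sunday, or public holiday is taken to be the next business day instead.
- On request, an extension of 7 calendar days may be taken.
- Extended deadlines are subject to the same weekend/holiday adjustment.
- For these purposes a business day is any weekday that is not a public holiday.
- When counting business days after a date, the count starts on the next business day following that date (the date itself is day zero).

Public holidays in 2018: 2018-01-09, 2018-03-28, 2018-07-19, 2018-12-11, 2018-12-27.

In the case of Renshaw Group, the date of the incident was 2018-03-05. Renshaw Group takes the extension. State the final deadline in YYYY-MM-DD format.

Starting the day after 2018-03-05 and counting 20 business days lands on 2018-04-03.
2018-04-03 falls on a Tuesday, which is a business day, so no adjustment is needed.
Add the 7 calendar-day extension to 2018-04-03: 2018-04-10.
2018-04-10 falls on a Tuesday, which is a business day, so no adjustment is needed.
The final due date is 2018-04-10.

2018-04-10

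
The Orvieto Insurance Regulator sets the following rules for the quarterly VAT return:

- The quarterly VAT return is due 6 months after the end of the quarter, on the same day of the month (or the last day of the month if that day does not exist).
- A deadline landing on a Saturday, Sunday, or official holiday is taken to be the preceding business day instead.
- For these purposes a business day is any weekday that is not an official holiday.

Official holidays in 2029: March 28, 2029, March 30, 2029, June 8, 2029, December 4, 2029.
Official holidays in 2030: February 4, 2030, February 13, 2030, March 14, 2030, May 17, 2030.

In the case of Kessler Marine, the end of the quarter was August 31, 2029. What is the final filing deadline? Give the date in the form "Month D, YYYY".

February 28, 2030

Moving 6 months forward from August 31, 2029 on the corresponding day gives February 28, 2030 (day 31 does not exist in February, so the month's last day is used).
February 28, 2030 is a Thursday and not a listed holiday, so it stands.
The final due date is February 28, 2030.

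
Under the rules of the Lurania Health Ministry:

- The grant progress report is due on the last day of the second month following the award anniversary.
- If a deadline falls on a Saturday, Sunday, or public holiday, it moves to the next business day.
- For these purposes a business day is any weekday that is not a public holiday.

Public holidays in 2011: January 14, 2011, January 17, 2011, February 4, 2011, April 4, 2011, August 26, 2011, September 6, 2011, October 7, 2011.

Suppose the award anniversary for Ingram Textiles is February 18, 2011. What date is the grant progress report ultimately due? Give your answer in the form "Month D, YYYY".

2 months after February 18, 2011 is April 2011; that month ends on April 30, 2011.
Because April 30, 2011 is a Saturday, the deadline becomes May 2, 2011 (Monday).
The final due date is May 2, 2011.

May 2, 2011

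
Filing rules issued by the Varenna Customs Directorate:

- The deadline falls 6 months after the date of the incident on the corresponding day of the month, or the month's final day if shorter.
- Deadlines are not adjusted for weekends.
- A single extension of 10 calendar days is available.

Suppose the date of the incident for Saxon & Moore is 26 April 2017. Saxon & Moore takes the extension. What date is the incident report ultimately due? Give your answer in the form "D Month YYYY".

Moving 6 months forward from 26 April 2017 on the corresponding day gives 26 October 2017.
No adjustment is made for weekends or holidays, so 26 October 2017 stands.
The 10-calendar-day extension moves the deadline from 26 October 2017 to 5 November 2017.
5 November 2017 is a Sunday; no weekend or holiday adjustment applies.
The final due date is 5 November 2017.

5 November 2017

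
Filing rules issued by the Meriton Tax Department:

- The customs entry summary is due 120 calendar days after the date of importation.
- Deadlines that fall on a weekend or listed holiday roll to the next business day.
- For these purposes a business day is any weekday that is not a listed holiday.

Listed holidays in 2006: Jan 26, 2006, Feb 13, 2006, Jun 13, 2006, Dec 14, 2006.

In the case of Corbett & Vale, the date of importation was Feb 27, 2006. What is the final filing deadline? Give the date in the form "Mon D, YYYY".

Jun 27, 2006

From Feb 27, 2006, 120 calendar days later is Jun 27, 2006.
Jun 27, 2006 (Tuesday) is already a business day.
Final deadline: Jun 27, 2006.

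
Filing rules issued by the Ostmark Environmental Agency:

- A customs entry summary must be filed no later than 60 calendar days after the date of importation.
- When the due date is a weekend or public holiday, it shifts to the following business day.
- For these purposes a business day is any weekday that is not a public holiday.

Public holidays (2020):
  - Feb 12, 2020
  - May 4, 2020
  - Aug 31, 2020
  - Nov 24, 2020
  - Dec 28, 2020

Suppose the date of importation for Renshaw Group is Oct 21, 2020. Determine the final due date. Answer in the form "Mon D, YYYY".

Dec 21, 2020

Adding 60 calendar days to Oct 21, 2020 gives Dec 20, 2020.
Because Dec 20, 2020 is a Sunday, the deadline becomes Dec 21, 2020 (Monday).
The final due date is Dec 21, 2020.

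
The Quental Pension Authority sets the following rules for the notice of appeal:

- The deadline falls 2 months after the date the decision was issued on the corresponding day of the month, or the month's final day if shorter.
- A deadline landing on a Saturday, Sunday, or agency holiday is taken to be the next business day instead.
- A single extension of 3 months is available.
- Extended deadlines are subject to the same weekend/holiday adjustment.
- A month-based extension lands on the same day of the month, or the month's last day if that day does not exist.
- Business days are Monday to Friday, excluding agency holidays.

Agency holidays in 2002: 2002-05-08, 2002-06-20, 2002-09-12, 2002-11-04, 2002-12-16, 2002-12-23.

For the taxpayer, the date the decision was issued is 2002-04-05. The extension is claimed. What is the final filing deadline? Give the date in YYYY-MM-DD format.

2 months after 2002-04-05, on the same day of the month, is 2002-06-05.
2002-06-05 is a Wednesday and not a listed holiday, so it stands.
Add 3 months to 2002-06-05: 2002-09-05.
Since 2002-09-05 is a Thursday and not a holiday, the date is unchanged.
Deadline: 2002-09-05.

2002-09-05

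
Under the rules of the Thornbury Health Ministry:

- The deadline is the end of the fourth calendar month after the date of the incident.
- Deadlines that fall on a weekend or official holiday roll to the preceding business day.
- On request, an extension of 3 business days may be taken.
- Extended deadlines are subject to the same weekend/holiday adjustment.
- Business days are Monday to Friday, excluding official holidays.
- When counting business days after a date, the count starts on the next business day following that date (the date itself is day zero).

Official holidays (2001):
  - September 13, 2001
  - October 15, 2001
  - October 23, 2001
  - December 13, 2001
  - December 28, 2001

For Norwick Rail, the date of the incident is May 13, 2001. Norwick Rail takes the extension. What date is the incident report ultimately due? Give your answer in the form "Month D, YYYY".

4 months after May 13, 2001 is September 2001; that month ends on September 30, 2001.
Because September 30, 2001 is a Sunday, the deadline becomes September 28, 2001 (Friday).
Applying the 3-business-day extension: 3 business days after September 28, 2001 is October 3, 2001.
Since October 3, 2001 is a Wednesday and not a holiday, the date is unchanged.
So the filing is due October 3, 2001.

October 3, 2001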